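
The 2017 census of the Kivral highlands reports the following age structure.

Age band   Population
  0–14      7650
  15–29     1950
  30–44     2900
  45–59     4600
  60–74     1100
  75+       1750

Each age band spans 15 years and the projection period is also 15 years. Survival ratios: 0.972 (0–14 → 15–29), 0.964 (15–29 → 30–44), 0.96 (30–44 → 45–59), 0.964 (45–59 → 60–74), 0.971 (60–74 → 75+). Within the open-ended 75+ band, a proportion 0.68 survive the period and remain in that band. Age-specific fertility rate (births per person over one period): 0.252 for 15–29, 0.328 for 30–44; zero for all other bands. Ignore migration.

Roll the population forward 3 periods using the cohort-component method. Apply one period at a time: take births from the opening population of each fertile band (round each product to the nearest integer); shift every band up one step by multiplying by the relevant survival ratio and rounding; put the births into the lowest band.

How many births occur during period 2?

Let band 1 be 0–14 through band 6 = 75+.
— Period 1 —
Births: 1950 * 0.252 = 491 ; 2900 * 0.328 = 951 ⇒ total 1442
Band 2: 7650 * 0.972 = 7436
Band 3: 1950 * 0.964 = 1880
Band 4: 2900 * 0.96 = 2784
Band 5: 4600 * 0.964 = 4434
Band 6: 1100 * 0.971 + 1750 * 0.68 = 1068 + 1190 = 2258
End of period: [1442, 7436, 1880, 2784, 4434, 2258]
— Period 2 —
Births: 7436 * 0.252 = 1874 ; 1880 * 0.328 = 617 ⇒ total 2491
Band 2: 1442 * 0.972 = 1402
Band 3: 7436 * 0.964 = 7168
Band 4: 1880 * 0.96 = 1805
Band 5: 2784 * 0.964 = 2684
Band 6: 4434 * 0.971 + 2258 * 0.68 = 4305 + 1535 = 5840
End of period: [2491, 1402, 7168, 1805, 2684, 5840]

2491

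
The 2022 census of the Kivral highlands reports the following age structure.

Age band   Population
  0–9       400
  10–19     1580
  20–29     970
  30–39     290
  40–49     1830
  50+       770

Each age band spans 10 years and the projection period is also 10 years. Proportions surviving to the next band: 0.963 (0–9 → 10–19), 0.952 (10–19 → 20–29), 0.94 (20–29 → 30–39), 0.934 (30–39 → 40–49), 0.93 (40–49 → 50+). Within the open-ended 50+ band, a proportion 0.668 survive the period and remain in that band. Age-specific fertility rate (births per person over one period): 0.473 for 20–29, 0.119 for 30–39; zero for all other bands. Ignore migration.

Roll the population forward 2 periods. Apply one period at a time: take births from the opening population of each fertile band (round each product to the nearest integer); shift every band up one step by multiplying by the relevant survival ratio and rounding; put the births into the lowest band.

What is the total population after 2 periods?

— Period 1 —
Births: 970 * 0.473 = 459 ; 290 * 0.119 = 35 ⇒ total 494
10–19: 400 * 0.963 = 385
20–29: 1580 * 0.952 = 1504
30–39: 970 * 0.94 = 912
40–49: 290 * 0.934 = 271
50+: 1830 * 0.93 + 770 * 0.668 = 1702 + 514 = 2216
Giving 494 / 385 / 1504 / 912 / 271 / 2216.
— Period 2 —
Births: 1504 * 0.473 = 711 ; 912 * 0.119 = 109 ⇒ total 820
10–19: 494 * 0.963 = 476
20–29: 385 * 0.952 = 367
30–39: 1504 * 0.94 = 1414
40–49: 912 * 0.934 = 852
50+: 271 * 0.93 + 2216 * 0.668 = 252 + 1480 = 1732
Giving 820 / 476 / 367 / 1414 / 852 / 1732.
Total after period 2: 820 + 476 + 367 + 1414 + 852 + 1732 = 5661

5661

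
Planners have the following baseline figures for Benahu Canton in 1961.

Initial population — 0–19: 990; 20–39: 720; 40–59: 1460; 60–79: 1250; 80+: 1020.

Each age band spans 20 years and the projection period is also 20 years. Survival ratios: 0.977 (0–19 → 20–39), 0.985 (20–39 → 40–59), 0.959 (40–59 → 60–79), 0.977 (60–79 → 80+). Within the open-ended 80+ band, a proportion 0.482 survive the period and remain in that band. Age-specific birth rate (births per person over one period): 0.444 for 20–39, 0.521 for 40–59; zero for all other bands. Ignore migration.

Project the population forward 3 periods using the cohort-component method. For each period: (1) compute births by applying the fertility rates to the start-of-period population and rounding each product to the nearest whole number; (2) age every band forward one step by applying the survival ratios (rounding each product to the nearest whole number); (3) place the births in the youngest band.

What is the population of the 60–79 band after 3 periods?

Period 1.
Births: 720 × 0.444 = 320, 1460 × 0.521 = 761 — total 1081
20–39: 990 × 0.977 = 967
40–59: 720 × 0.985 = 709
60–79: 1460 × 0.959 = 1400
80+: 1250 × 0.977 + 1020 × 0.482 = 1221 + 492 = 1713
End of period: [1081, 967, 709, 1400, 1713]
Period 2.
Births: 967 × 0.444 = 429, 709 × 0.521 = 369 — total 798
20–39: 1081 × 0.977 = 1056
40–59: 967 × 0.985 = 952
60–79: 709 × 0.959 = 680
80+: 1400 × 0.977 + 1713 × 0.482 = 1368 + 826 = 2194
End of period: [798, 1056, 952, 680, 2194]
Period 3.
Births: 1056 × 0.444 = 469, 952 × 0.521 = 496 — total 965
20–39: 798 × 0.977 = 780
40–59: 1056 × 0.985 = 1040
60–79: 952 × 0.959 = 913
80+: 680 × 0.977 + 2194 × 0.482 = 664 + 1058 = 1722
End of period: [965, 780, 1040, 913, 1722]

913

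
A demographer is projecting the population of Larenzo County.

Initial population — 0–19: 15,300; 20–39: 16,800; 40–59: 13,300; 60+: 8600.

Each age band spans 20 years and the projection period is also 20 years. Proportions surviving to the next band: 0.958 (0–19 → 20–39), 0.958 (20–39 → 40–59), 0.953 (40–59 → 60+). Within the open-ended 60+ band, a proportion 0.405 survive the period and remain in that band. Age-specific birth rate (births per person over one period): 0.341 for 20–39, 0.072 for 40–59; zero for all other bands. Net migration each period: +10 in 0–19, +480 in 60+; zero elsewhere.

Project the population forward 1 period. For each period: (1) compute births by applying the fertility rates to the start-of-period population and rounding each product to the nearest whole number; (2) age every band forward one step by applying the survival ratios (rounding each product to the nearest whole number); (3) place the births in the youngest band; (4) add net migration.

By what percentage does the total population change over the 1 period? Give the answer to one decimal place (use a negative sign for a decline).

(Bands numbered youngest = 1 to oldest = 4.)
Period 1.
Births: 16800 × 0.341 = 5729  |  13300 × 0.072 = 958 ⇒ total 6687
Band 2: 15300 × 0.958 = 14657
Band 3: 16800 × 0.958 = 16094
Band 4: 13300 × 0.953 + 8600 × 0.405 = 12675 + 3483 = 16158
Net migration: Band 1 + 10 → 6697; Band 4 + 480 → 16638
End of period: [6697, 14657, 16094, 16638]
Total: 54000 → 54086; change = 86; percentage change = 0.2%

0.2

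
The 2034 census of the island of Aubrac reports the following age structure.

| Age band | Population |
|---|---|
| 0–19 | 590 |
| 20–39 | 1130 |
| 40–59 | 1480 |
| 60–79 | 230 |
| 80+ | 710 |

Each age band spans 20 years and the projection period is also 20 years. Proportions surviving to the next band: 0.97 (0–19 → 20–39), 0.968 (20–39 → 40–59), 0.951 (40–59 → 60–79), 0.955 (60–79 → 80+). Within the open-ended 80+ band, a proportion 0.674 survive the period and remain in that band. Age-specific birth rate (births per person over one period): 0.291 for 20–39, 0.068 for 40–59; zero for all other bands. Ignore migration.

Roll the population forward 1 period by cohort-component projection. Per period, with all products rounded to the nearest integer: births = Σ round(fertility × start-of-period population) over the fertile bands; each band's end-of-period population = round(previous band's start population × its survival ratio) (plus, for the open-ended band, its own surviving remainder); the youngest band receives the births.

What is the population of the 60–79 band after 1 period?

(Groups numbered youngest = 1 to oldest = 5.)
Period 1.
Births: 1130 * 0.291 = 329, 1480 * 0.068 = 101 → total 430
Group 2: 590 * 0.97 = 572
Group 3: 1130 * 0.968 = 1094
Group 4: 1480 * 0.951 = 1407
Group 5: 230 * 0.955 + 710 * 0.674 = 220 + 479 = 699
Population now: 0–19=430, 20–39=572, 40–59=1094, 60–79=1407, 80+=699

1407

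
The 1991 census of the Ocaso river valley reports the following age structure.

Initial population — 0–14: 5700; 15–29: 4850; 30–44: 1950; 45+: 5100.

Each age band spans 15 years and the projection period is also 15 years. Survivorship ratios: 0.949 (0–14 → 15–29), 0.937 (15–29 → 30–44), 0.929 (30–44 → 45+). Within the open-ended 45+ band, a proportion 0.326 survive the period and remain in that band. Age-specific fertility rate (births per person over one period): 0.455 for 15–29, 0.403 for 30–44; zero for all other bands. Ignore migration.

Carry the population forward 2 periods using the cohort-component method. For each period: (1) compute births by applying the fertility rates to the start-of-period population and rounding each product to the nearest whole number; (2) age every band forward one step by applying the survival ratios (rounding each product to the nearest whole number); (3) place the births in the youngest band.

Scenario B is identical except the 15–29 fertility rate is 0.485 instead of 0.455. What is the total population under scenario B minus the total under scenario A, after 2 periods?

Call the groups 1 to 4, youngest first.
Period 1:
Births: 4850 * 0.455 = 2207  |  1950 * 0.403 = 786 → total 2993
Group 2: 5700 * 0.949 = 5409
Group 3: 4850 * 0.937 = 4544
Group 4: 1950 * 0.929 + 5100 * 0.326 = 1812 + 1663 = 3475
Population now: 0–14=2993, 15–29=5409, 30–44=4544, 45+=3475
Period 2:
Births: 5409 * 0.455 = 2461  |  4544 * 0.403 = 1831 → total 4292
Group 2: 2993 * 0.949 = 2840
Group 3: 5409 * 0.937 = 5068
Group 4: 4544 * 0.929 + 3475 * 0.326 = 4221 + 1133 = 5354
Population now: 0–14=4292, 15–29=2840, 30–44=5068, 45+=5354
Scenario A total after 2 periods: 17554
Scenario B projection —
Period 1:
Births: 4850 * 0.485 = 2352  |  1950 * 0.403 = 786 → total 3138
Group 2: 5700 * 0.949 = 5409
Group 3: 4850 * 0.937 = 4544
Group 4: 1950 * 0.929 + 5100 * 0.326 = 1812 + 1663 = 3475
Population now: 0–14=3138, 15–29=5409, 30–44=4544, 45+=3475
Period 2:
Births: 5409 * 0.485 = 2623  |  4544 * 0.403 = 1831 → total 4454
Group 2: 3138 * 0.949 = 2978
Group 3: 5409 * 0.937 = 5068
Group 4: 4544 * 0.929 + 3475 * 0.326 = 4221 + 1133 = 5354
Population now: 0–14=4454, 15–29=2978, 30–44=5068, 45+=5354
Scenario B total after 2 periods: 17854
Difference B − A = 17854 − 17554 = 300

300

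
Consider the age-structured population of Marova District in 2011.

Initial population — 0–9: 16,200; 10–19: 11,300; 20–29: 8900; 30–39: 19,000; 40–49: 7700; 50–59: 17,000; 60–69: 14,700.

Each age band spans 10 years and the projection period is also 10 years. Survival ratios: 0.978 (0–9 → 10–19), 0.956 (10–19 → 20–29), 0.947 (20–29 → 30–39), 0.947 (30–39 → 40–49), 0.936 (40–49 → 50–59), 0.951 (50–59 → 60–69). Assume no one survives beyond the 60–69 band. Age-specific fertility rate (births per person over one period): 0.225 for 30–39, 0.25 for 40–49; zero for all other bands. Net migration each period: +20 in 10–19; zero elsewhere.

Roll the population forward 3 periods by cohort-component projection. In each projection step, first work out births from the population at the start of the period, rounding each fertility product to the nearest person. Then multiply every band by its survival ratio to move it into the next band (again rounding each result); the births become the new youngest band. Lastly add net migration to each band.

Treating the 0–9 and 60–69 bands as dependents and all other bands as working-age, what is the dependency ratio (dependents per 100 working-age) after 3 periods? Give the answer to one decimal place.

46.6

(Groups numbered youngest = 1 to oldest = 7.)
— Period 1 —
Births: 19000 * 0.225 = 4275 ; 7700 * 0.25 = 1925 → total 6200
Group 2: 16200 * 0.978 = 15844
Group 3: 11300 * 0.956 = 10803
Group 4: 8900 * 0.947 = 8428
Group 5: 19000 * 0.947 = 17993
Group 6: 7700 * 0.936 = 7207
Group 7: 17000 * 0.951 = 16167
Net migration: Group 2 + 20 → 15864
Population now: 0–9=6200, 10–19=15864, 20–29=10803, 30–39=8428, 40–49=17993, 50–59=7207, 60–69=16167
— Period 2 —
Births: 8428 * 0.225 = 1896 ; 17993 * 0.25 = 4498 → total 6394
Group 2: 6200 * 0.978 = 6064
Group 3: 15864 * 0.956 = 15166
Group 4: 10803 * 0.947 = 10230
Group 5: 8428 * 0.947 = 7981
Group 6: 17993 * 0.936 = 16841
Group 7: 7207 * 0.951 = 6854
Net migration: Group 2 + 20 → 6084
Population now: 0–9=6394, 10–19=6084, 20–29=15166, 30–39=10230, 40–49=7981, 50–59=16841, 60–69=6854
— Period 3 —
Births: 10230 * 0.225 = 2302 ; 7981 * 0.25 = 1995 → total 4297
Group 2: 6394 * 0.978 = 6253
Group 3: 6084 * 0.956 = 5816
Group 4: 15166 * 0.947 = 14362
Group 5: 10230 * 0.947 = 9688
Group 6: 7981 * 0.936 = 7470
Group 7: 16841 * 0.951 = 16016
Net migration: Group 2 + 20 → 6273
Population now: 0–9=4297, 10–19=6273, 20–29=5816, 30–39=14362, 40–49=9688, 50–59=7470, 60–69=16016
Dependents (band 0–9 + band 60–69) = 4297 + 16016 = 20313; working-age = 43609; ratio = 20313/43609 × 100 = 46.6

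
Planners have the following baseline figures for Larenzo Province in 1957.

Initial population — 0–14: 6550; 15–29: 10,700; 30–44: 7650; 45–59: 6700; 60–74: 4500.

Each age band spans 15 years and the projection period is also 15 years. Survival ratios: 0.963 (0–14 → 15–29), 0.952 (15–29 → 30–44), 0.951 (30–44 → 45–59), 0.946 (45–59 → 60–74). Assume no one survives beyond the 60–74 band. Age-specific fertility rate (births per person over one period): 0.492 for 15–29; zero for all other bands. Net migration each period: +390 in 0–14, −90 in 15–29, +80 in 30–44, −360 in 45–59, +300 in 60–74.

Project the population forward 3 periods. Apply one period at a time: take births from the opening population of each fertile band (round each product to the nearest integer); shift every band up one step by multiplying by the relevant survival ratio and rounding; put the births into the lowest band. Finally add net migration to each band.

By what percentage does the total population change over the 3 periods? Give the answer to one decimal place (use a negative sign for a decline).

Period 1.
Births: 10700 * 0.492 = 5264
15–29: 6550 * 0.963 = 6308
30–44: 10700 * 0.952 = 10186
45–59: 7650 * 0.951 = 7275
60–74: 6700 * 0.946 = 6338
Net migration: 0–14 + 390 → 5654; 15–29 − 90 → 6218; 30–44 + 80 → 10266; 45–59 − 360 → 6915; 60–74 + 300 → 6638
Giving 5654 / 6218 / 10266 / 6915 / 6638.
Period 2.
Births: 6218 * 0.492 = 3059
15–29: 5654 * 0.963 = 5445
30–44: 6218 * 0.952 = 5920
45–59: 10266 * 0.951 = 9763
60–74: 6915 * 0.946 = 6542
Net migration: 0–14 + 390 → 3449; 15–29 − 90 → 5355; 30–44 + 80 → 6000; 45–59 − 360 → 9403; 60–74 + 300 → 6842
Giving 3449 / 5355 / 6000 / 9403 / 6842.
Period 3.
Births: 5355 * 0.492 = 2635
15–29: 3449 * 0.963 = 3321
30–44: 5355 * 0.952 = 5098
45–59: 6000 * 0.951 = 5706
60–74: 9403 * 0.946 = 8895
Net migration: 0–14 + 390 → 3025; 15–29 − 90 → 3231; 30–44 + 80 → 5178; 45–59 − 360 → 5346; 60–74 + 300 → 9195
Giving 3025 / 3231 / 5178 / 5346 / 9195.
Total: 36100 → 25975; change = -10125; percentage change = -28.0%

-28.0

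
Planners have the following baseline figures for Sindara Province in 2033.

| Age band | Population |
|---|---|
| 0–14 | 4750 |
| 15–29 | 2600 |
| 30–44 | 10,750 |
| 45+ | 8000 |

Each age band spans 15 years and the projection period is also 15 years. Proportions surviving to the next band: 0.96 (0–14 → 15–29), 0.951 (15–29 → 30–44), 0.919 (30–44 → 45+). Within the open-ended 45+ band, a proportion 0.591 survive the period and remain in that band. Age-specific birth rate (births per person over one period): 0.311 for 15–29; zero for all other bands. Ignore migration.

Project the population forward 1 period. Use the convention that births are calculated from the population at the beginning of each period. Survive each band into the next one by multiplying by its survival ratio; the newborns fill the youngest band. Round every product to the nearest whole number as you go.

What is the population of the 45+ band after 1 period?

After projecting period 1:
Births: 2600 × 0.311 = 809
15–29: 4750 × 0.96 = 4560
30–44: 2600 × 0.951 = 2473
45+: 10750 × 0.919 + 8000 × 0.591 = 9879 + 4728 = 14607
End of period: [809, 4560, 2473, 14607]

14607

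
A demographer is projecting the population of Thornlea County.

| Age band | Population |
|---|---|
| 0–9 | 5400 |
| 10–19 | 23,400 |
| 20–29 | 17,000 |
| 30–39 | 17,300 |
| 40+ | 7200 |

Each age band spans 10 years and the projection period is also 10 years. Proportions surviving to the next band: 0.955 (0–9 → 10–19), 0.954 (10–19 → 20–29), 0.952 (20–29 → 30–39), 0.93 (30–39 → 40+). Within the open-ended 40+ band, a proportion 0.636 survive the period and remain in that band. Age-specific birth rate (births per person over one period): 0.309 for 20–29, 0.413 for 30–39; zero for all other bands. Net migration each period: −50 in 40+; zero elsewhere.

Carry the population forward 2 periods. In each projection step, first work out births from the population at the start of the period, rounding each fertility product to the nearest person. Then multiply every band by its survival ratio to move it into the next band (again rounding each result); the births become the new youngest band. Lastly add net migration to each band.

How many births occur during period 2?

13582

Period 1.
Births: 17000 * 0.309 = 5253  |  17300 * 0.413 = 7145 → 12398
10–19: 5400 * 0.955 = 5157
20–29: 23400 * 0.954 = 22324
30–39: 17000 * 0.952 = 16184
40+: 17300 * 0.93 + 7200 * 0.636 = 16089 + 4579 = 20668
Net migration: 40+ − 50 → 20618
End of period: [12398, 5157, 22324, 16184, 20618]
Period 2.
Births: 22324 * 0.309 = 6898  |  16184 * 0.413 = 6684 → 13582
10–19: 12398 * 0.955 = 11840
20–29: 5157 * 0.954 = 4920
30–39: 22324 * 0.952 = 21252
40+: 16184 * 0.93 + 20618 * 0.636 = 15051 + 13113 = 28164
Net migration: 40+ − 50 → 28114
End of period: [13582, 11840, 4920, 21252, 28114]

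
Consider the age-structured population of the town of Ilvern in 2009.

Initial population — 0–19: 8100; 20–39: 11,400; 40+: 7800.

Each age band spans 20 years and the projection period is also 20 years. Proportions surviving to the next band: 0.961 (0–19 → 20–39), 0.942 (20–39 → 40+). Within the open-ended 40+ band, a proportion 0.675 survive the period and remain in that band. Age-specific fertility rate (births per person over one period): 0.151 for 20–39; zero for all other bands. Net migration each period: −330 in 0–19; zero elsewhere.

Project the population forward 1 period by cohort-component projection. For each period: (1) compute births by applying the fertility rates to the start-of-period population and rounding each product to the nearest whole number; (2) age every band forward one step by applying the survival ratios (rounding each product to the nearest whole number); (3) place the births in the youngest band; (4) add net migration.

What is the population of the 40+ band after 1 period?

16004

Numbering the groups 1..3 from youngest to oldest:
Period 1.
Births: 11400 × 0.151 = 1721
Group 2: 8100 × 0.961 = 7784
Group 3: 11400 × 0.942 + 7800 × 0.675 = 10739 + 5265 = 16004
Net migration: Group 1 − 330 → 1391
Population now: 0–19=1391, 20–39=7784, 40+=16004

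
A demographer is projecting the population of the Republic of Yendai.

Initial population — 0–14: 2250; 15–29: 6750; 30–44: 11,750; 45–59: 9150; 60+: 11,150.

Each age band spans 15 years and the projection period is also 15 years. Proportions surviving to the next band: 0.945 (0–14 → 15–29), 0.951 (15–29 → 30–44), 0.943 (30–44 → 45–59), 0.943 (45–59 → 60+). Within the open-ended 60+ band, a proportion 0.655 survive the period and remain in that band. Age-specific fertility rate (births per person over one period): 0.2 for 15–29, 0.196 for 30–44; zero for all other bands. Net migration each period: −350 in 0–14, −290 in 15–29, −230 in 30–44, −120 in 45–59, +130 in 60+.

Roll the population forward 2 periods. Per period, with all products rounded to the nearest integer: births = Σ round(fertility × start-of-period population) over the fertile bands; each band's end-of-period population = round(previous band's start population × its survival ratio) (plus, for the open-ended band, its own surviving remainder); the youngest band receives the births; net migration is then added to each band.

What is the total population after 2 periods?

[period 1]
Births: 6750 × 0.2 = 1350, 11750 × 0.196 = 2303 → 3653
15–29: 2250 × 0.945 = 2126
30–44: 6750 × 0.951 = 6419
45–59: 11750 × 0.943 = 11080
60+: 9150 × 0.943 + 11150 × 0.655 = 8628 + 7303 = 15931
Net migration: 0–14 − 350 → 3303; 15–29 − 290 → 1836; 30–44 − 230 → 6189; 45–59 − 120 → 10960; 60+ + 130 → 16061
Population now: 0–14=3303, 15–29=1836, 30–44=6189, 45–59=10960, 60+=16061
[period 2]
Births: 1836 × 0.2 = 367, 6189 × 0.196 = 1213 → 1580
15–29: 3303 × 0.945 = 3121
30–44: 1836 × 0.951 = 1746
45–59: 6189 × 0.943 = 5836
60+: 10960 × 0.943 + 16061 × 0.655 = 10335 + 10520 = 20855
Net migration: 0–14 − 350 → 1230; 15–29 − 290 → 2831; 30–44 − 230 → 1516; 45–59 − 120 → 5716; 60+ + 130 → 20985
Population now: 0–14=1230, 15–29=2831, 30–44=1516, 45–59=5716, 60+=20985
Total after period 2: 1230 + 2831 + 1516 + 5716 + 20985 = 32278

32278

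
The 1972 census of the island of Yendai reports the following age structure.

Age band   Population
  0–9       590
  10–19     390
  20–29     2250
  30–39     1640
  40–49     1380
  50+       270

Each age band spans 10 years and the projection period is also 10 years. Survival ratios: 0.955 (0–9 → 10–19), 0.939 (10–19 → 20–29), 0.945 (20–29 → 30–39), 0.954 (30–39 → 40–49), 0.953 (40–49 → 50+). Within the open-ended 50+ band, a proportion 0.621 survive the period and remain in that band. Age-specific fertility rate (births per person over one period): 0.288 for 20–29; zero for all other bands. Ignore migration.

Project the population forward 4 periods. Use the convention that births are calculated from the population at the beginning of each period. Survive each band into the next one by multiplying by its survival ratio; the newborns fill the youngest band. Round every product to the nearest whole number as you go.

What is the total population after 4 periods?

3877

Call the groups 1 to 6, youngest first.
[period 1]
Births: 2250 × 0.288 = 648
Group 2: 590 × 0.955 = 563
Group 3: 390 × 0.939 = 366
Group 4: 2250 × 0.945 = 2126
Group 5: 1640 × 0.954 = 1565
Group 6: 1380 × 0.953 + 270 × 0.621 = 1315 + 168 = 1483
End of period: [648, 563, 366, 2126, 1565, 1483]
[period 2]
Births: 366 × 0.288 = 105
Group 2: 648 × 0.955 = 619
Group 3: 563 × 0.939 = 529
Group 4: 366 × 0.945 = 346
Group 5: 2126 × 0.954 = 2028
Group 6: 1565 × 0.953 + 1483 × 0.621 = 1491 + 921 = 2412
End of period: [105, 619, 529, 346, 2028, 2412]
[period 3]
Births: 529 × 0.288 = 152
Group 2: 105 × 0.955 = 100
Group 3: 619 × 0.939 = 581
Group 4: 529 × 0.945 = 500
Group 5: 346 × 0.954 = 330
Group 6: 2028 × 0.953 + 2412 × 0.621 = 1933 + 1498 = 3431
End of period: [152, 100, 581, 500, 330, 3431]
[period 4]
Births: 581 × 0.288 = 167
Group 2: 152 × 0.955 = 145
Group 3: 100 × 0.939 = 94
Group 4: 581 × 0.945 = 549
Group 5: 500 × 0.954 = 477
Group 6: 330 × 0.953 + 3431 × 0.621 = 314 + 2131 = 2445
End of period: [167, 145, 94, 549, 477, 2445]
Total after period 4: 167 + 145 + 94 + 549 + 477 + 2445 = 3877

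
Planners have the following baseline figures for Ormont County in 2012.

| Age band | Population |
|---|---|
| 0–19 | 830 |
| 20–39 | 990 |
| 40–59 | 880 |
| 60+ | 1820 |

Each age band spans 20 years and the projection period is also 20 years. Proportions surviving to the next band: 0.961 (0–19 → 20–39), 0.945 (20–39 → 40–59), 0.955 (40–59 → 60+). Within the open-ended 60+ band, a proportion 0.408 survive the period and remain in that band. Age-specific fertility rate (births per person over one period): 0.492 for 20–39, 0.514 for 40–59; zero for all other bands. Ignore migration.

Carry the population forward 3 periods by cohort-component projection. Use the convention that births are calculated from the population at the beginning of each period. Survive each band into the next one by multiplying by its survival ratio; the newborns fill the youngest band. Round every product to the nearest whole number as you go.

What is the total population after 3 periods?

3872

After projecting period 1:
Births: 990 × 0.492 = 487, 880 × 0.514 = 452 — total 939
20–39: 830 × 0.961 = 798
40–59: 990 × 0.945 = 936
60+: 880 × 0.955 + 1820 × 0.408 = 840 + 743 = 1583
End of period: [939, 798, 936, 1583]
After projecting period 2:
Births: 798 × 0.492 = 393, 936 × 0.514 = 481 — total 874
20–39: 939 × 0.961 = 902
40–59: 798 × 0.945 = 754
60+: 936 × 0.955 + 1583 × 0.408 = 894 + 646 = 1540
End of period: [874, 902, 754, 1540]
After projecting period 3:
Births: 902 × 0.492 = 444, 754 × 0.514 = 388 — total 832
20–39: 874 × 0.961 = 840
40–59: 902 × 0.945 = 852
60+: 754 × 0.955 + 1540 × 0.408 = 720 + 628 = 1348
End of period: [832, 840, 852, 1348]
Total after period 3: 832 + 840 + 852 + 1348 = 3872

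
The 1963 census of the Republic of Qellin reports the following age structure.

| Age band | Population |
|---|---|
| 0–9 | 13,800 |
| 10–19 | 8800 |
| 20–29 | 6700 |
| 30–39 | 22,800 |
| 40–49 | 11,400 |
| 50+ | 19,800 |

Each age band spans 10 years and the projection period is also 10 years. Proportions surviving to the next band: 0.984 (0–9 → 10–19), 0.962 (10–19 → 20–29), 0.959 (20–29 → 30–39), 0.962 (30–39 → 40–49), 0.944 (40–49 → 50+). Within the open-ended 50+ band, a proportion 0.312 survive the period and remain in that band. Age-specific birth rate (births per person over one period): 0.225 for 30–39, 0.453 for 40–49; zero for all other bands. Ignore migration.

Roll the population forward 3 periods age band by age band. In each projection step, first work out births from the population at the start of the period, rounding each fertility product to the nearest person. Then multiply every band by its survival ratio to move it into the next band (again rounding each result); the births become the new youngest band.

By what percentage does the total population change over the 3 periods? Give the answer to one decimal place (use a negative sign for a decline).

-28.1

Let group 1 be 0–9 through group 6 = 50+.
After projecting period 1:
Births: 22800 * 0.225 = 5130  |  11400 * 0.453 = 5164 → total 10294
Group 2: 13800 * 0.984 = 13579
Group 3: 8800 * 0.962 = 8466
Group 4: 6700 * 0.959 = 6425
Group 5: 22800 * 0.962 = 21934
Group 6: 11400 * 0.944 + 19800 * 0.312 = 10762 + 6178 = 16940
Giving 10294 / 13579 / 8466 / 6425 / 21934 / 16940.
After projecting period 2:
Births: 6425 * 0.225 = 1446  |  21934 * 0.453 = 9936 → total 11382
Group 2: 10294 * 0.984 = 10129
Group 3: 13579 * 0.962 = 13063
Group 4: 8466 * 0.959 = 8119
Group 5: 6425 * 0.962 = 6181
Group 6: 21934 * 0.944 + 16940 * 0.312 = 20706 + 5285 = 25991
Giving 11382 / 10129 / 13063 / 8119 / 6181 / 25991.
After projecting period 3:
Births: 8119 * 0.225 = 1827  |  6181 * 0.453 = 2800 → total 4627
Group 2: 11382 * 0.984 = 11200
Group 3: 10129 * 0.962 = 9744
Group 4: 13063 * 0.959 = 12527
Group 5: 8119 * 0.962 = 7810
Group 6: 6181 * 0.944 + 25991 * 0.312 = 5835 + 8109 = 13944
Giving 4627 / 11200 / 9744 / 12527 / 7810 / 13944.
Total: 83300 → 59852; change = -23448; percentage change = -28.1%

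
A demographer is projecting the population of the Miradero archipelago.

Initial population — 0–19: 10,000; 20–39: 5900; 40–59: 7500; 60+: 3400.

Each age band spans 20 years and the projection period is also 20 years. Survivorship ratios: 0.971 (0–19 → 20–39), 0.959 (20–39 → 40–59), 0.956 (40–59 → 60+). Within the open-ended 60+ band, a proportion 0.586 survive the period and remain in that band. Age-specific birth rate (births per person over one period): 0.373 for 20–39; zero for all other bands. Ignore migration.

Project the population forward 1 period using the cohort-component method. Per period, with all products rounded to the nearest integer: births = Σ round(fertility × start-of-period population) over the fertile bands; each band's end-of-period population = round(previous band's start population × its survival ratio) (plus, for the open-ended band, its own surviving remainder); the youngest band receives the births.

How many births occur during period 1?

2201

Let group 1 be 0–19 through group 4 = 60+.
Period 1:
Births: 5900 * 0.373 = 2201
Group 2: 10000 * 0.971 = 9710
Group 3: 5900 * 0.959 = 5658
Group 4: 7500 * 0.956 + 3400 * 0.586 = 7170 + 1992 = 9162
→ [2201, 9710, 5658, 9162]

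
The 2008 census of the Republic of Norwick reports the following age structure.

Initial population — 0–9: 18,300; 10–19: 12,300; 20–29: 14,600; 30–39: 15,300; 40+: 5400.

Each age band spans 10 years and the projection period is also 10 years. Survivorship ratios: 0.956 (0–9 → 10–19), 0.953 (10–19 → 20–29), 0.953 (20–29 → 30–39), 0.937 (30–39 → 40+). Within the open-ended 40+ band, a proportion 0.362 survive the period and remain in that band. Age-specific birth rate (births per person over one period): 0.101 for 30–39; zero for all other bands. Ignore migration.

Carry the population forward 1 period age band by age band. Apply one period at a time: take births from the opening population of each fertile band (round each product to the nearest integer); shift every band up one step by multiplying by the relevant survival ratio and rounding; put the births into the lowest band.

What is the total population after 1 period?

After projecting period 1:
Births: 15300 * 0.101 = 1545
10–19: 18300 * 0.956 = 17495
20–29: 12300 * 0.953 = 11722
30–39: 14600 * 0.953 = 13914
40+: 15300 * 0.937 + 5400 * 0.362 = 14336 + 1955 = 16291
End of period: [1545, 17495, 11722, 13914, 16291]
Total after period 1: 1545 + 17495 + 11722 + 13914 + 16291 = 60967

60967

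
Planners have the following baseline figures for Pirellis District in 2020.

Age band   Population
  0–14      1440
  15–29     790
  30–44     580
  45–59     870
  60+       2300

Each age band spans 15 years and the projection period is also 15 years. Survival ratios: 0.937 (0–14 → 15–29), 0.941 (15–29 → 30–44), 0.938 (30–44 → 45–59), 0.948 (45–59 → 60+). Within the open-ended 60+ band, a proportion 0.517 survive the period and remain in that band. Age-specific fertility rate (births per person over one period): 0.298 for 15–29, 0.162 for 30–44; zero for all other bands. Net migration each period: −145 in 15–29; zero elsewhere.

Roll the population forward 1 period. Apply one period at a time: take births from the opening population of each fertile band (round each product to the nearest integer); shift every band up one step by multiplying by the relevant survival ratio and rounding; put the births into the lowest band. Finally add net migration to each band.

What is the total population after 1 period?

Let band 1 be 0–14 through band 5 = 60+.
Period 1.
Births: 790 * 0.298 = 235  |  580 * 0.162 = 94 → 329
Band 2: 1440 * 0.937 = 1349
Band 3: 790 * 0.941 = 743
Band 4: 580 * 0.938 = 544
Band 5: 870 * 0.948 + 2300 * 0.517 = 825 + 1189 = 2014
Net migration: Band 2 − 145 → 1204
→ [329, 1204, 743, 544, 2014]
Total after period 1: 329 + 1204 + 743 + 544 + 2014 = 4834

4834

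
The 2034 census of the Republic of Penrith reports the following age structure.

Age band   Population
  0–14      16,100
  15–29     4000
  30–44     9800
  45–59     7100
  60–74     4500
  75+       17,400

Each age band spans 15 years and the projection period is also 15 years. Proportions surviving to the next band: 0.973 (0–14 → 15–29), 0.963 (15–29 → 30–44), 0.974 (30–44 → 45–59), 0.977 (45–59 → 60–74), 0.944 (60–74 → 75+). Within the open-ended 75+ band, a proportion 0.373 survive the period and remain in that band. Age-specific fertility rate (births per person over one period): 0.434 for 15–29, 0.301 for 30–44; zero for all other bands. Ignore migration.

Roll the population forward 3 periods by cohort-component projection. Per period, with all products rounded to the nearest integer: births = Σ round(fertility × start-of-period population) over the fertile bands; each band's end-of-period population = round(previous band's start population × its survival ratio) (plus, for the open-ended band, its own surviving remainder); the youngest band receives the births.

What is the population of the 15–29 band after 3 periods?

[period 1]
Births: 4000 × 0.434 = 1736, 9800 × 0.301 = 2950 ⇒ total 4686
15–29: 16100 × 0.973 = 15665
30–44: 4000 × 0.963 = 3852
45–59: 9800 × 0.974 = 9545
60–74: 7100 × 0.977 = 6937
75+: 4500 × 0.944 + 17400 × 0.373 = 4248 + 6490 = 10738
Population now: 0–14=4686, 15–29=15665, 30–44=3852, 45–59=9545, 60–74=6937, 75+=10738
[period 2]
Births: 15665 × 0.434 = 6799, 3852 × 0.301 = 1159 ⇒ total 7958
15–29: 4686 × 0.973 = 4559
30–44: 15665 × 0.963 = 15085
45–59: 3852 × 0.974 = 3752
60–74: 9545 × 0.977 = 9325
75+: 6937 × 0.944 + 10738 × 0.373 = 6549 + 4005 = 10554
Population now: 0–14=7958, 15–29=4559, 30–44=15085, 45–59=3752, 60–74=9325, 75+=10554
[period 3]
Births: 4559 × 0.434 = 1979, 15085 × 0.301 = 4541 ⇒ total 6520
15–29: 7958 × 0.973 = 7743
30–44: 4559 × 0.963 = 4390
45–59: 15085 × 0.974 = 14693
60–74: 3752 × 0.977 = 3666
75+: 9325 × 0.944 + 10554 × 0.373 = 8803 + 3937 = 12740
Population now: 0–14=6520, 15–29=7743, 30–44=4390, 45–59=14693, 60–74=3666, 75+=12740

7743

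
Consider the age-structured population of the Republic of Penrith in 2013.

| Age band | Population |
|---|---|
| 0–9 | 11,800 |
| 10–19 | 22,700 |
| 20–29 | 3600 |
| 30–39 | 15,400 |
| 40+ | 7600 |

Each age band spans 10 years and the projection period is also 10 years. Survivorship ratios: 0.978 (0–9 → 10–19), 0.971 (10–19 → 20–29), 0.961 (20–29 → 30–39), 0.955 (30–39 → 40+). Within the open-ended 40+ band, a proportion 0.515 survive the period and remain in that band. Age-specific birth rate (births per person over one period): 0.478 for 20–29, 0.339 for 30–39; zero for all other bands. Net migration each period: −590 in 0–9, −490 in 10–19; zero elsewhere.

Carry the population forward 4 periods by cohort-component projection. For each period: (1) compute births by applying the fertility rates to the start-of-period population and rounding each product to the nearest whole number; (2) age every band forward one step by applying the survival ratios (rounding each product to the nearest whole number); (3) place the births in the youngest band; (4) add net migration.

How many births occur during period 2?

11709

[period 1]
Births: 3600 × 0.478 = 1721, 15400 × 0.339 = 5221 → 6942
10–19: 11800 × 0.978 = 11540
20–29: 22700 × 0.971 = 22042
30–39: 3600 × 0.961 = 3460
40+: 15400 × 0.955 + 7600 × 0.515 = 14707 + 3914 = 18621
Net migration: 0–9 − 590 → 6352; 10–19 − 490 → 11050
End of period: [6352, 11050, 22042, 3460, 18621]
[period 2]
Births: 22042 × 0.478 = 10536, 3460 × 0.339 = 1173 → 11709
10–19: 6352 × 0.978 = 6212
20–29: 11050 × 0.971 = 10730
30–39: 22042 × 0.961 = 21182
40+: 3460 × 0.955 + 18621 × 0.515 = 3304 + 9590 = 12894
Net migration: 0–9 − 590 → 11119; 10–19 − 490 → 5722
End of period: [11119, 5722, 10730, 21182, 12894]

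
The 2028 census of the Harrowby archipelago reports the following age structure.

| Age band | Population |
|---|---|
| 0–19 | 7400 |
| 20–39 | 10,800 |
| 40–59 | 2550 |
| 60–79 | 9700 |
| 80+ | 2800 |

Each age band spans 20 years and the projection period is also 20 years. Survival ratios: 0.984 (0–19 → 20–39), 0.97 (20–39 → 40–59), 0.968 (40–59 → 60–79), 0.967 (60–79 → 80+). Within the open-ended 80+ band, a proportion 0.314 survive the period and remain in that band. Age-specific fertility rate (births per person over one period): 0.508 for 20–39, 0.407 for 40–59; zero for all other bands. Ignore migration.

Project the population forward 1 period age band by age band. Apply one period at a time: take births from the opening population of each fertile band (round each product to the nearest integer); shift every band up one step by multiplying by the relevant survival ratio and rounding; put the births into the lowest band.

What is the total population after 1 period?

Period 1.
Births: 10800 × 0.508 = 5486, 2550 × 0.407 = 1038 ⇒ total 6524
20–39: 7400 × 0.984 = 7282
40–59: 10800 × 0.97 = 10476
60–79: 2550 × 0.968 = 2468
80+: 9700 × 0.967 + 2800 × 0.314 = 9380 + 879 = 10259
→ [6524, 7282, 10476, 2468, 10259]
Total after period 1: 6524 + 7282 + 10476 + 2468 + 10259 = 37009

37009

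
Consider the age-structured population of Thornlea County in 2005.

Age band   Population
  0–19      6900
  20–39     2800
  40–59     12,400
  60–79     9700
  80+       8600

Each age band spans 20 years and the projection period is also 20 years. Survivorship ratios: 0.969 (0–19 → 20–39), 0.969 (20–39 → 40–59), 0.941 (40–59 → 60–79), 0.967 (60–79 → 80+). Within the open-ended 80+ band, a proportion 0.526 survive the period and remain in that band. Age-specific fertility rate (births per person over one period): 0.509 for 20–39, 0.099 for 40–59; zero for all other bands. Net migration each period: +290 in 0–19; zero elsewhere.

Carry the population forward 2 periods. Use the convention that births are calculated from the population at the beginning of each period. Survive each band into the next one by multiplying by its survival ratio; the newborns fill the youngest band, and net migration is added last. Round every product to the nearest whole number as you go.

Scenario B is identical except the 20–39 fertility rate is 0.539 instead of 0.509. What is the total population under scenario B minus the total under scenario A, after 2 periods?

Numbering the bands 1..5 from youngest to oldest:
After projecting period 1:
Births: 2800 * 0.509 = 1425 ; 12400 * 0.099 = 1228 → total 2653
Band 2: 6900 * 0.969 = 6686
Band 3: 2800 * 0.969 = 2713
Band 4: 12400 * 0.941 = 11668
Band 5: 9700 * 0.967 + 8600 * 0.526 = 9380 + 4524 = 13904
Net migration: Band 1 + 290 → 2943
End of period: [2943, 6686, 2713, 11668, 13904]
After projecting period 2:
Births: 6686 * 0.509 = 3403 ; 2713 * 0.099 = 269 → total 3672
Band 2: 2943 * 0.969 = 2852
Band 3: 6686 * 0.969 = 6479
Band 4: 2713 * 0.941 = 2553
Band 5: 11668 * 0.967 + 13904 * 0.526 = 11283 + 7314 = 18597
Net migration: Band 1 + 290 → 3962
End of period: [3962, 2852, 6479, 2553, 18597]
Scenario A total after 2 periods: 34443
Scenario B projection —
After projecting period 1:
Births: 2800 * 0.539 = 1509 ; 12400 * 0.099 = 1228 → total 2737
Band 2: 6900 * 0.969 = 6686
Band 3: 2800 * 0.969 = 2713
Band 4: 12400 * 0.941 = 11668
Band 5: 9700 * 0.967 + 8600 * 0.526 = 9380 + 4524 = 13904
Net migration: Band 1 + 290 → 3027
End of period: [3027, 6686, 2713, 11668, 13904]
After projecting period 2:
Births: 6686 * 0.539 = 3604 ; 2713 * 0.099 = 269 → total 3873
Band 2: 3027 * 0.969 = 2933
Band 3: 6686 * 0.969 = 6479
Band 4: 2713 * 0.941 = 2553
Band 5: 11668 * 0.967 + 13904 * 0.526 = 11283 + 7314 = 18597
Net migration: Band 1 + 290 → 4163
End of period: [4163, 2933, 6479, 2553, 18597]
Scenario B total after 2 periods: 34725
Difference B − A = 34725 − 34443 = 282

282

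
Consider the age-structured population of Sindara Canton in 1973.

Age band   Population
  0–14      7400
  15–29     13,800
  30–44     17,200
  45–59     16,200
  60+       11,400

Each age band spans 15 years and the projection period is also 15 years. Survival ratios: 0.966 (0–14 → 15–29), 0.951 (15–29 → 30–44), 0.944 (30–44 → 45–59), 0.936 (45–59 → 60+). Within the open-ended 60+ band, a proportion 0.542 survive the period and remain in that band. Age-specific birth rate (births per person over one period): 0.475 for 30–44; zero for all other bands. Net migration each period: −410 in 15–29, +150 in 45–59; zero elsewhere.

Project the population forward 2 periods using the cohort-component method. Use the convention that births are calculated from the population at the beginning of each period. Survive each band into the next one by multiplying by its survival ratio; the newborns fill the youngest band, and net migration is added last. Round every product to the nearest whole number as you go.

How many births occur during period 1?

8170

Let group 1 be 0–14 through group 5 = 60+.
— Period 1 —
Births: 17200 × 0.475 = 8170
Group 2: 7400 × 0.966 = 7148
Group 3: 13800 × 0.951 = 13124
Group 4: 17200 × 0.944 = 16237
Group 5: 16200 × 0.936 + 11400 × 0.542 = 15163 + 6179 = 21342
Net migration: Group 2 − 410 → 6738; Group 4 + 150 → 16387
Population now: 0–14=8170, 15–29=6738, 30–44=13124, 45–59=16387, 60+=21342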